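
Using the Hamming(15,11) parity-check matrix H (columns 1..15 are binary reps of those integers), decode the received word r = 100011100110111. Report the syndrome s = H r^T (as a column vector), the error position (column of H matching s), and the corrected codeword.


s = (1, 0, 0, 0)^T, error position = 8, corrected codeword c = 100011110110111

Compute s = H r^T mod 2 one row at a time:
  s_1 = 0 + 0 + 1 + 1 + 0 + 1 + 1 + 1 = 5 ≡ 1 (mod 2).
  s_2 = 0 + 1 + 1 + 1 + 0 + 1 + 1 + 1 = 6 ≡ 0 (mod 2).
  s_3 = 0 + 0 + 1 + 1 + 1 + 1 + 1 + 1 = 6 ≡ 0 (mod 2).
  s_4 = 1 + 0 + 1 + 1 + 0 + 1 + 1 + 1 = 6 ≡ 0 (mod 2).
s = (1, 0, 0, 0)^T — this equals column 8 of H (binary 1000), so error is at position 8.
Correct: flip bit 8 of r = 100011100110111 to get c = 100011110110111.


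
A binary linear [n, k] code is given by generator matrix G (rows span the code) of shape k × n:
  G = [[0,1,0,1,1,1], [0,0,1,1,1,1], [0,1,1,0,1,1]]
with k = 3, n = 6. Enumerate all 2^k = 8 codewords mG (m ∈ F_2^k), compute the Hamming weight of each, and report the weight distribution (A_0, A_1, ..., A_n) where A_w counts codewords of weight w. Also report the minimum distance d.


Weight distribution: A_0 = 1, A_2 = 4, A_4 = 3. Minimum distance d = 2.

Enumerate all 2^3 = 8 messages m ∈ F_2^3.
For each, compute codeword c = mG in F_2^6, then tally its weight.
  m = 000 → c = 000000, weight = 0.
  m = 100 → c = 010111, weight = 4.
  m = 010 → c = 001111, weight = 4.
  m = 110 → c = 011000, weight = 2.
  m = 001 → c = 011011, weight = 4.
  m = 101 → c = 001100, weight = 2.
  m = 011 → c = 010100, weight = 2.
  m = 111 → c = 000011, weight = 2.
Tally weights:
  weight 0: 1 codewords.
  weight 2: 4 codewords.
  weight 4: 3 codewords.
Minimum distance d = smallest w > 0 with A_w > 0 = 2.
Sanity: Σ A_w = 8 = 2^3 = 8 ✓.


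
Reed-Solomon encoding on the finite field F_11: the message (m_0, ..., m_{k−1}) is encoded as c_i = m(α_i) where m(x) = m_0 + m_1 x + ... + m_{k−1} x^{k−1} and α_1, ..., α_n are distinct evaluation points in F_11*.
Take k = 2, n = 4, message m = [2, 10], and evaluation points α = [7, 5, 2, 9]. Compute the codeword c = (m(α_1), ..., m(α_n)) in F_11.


c = [6, 8, 0, 4]

Message polynomial: m(x) = 2 + 10·x (mod 11).
For each evaluation point α_i, compute m(α_i) mod 11:
  α_1 = 7: Horner steps 10 → 6, so m(7) = 6.
  α_2 = 5: Horner steps 10 → 8, so m(5) = 8.
  α_3 = 2: Horner steps 10 → 0, so m(2) = 0.
  α_4 = 9: Horner steps 10 → 4, so m(9) = 4.
Codeword c = [6, 8, 0, 4] ∈ F_11^4.


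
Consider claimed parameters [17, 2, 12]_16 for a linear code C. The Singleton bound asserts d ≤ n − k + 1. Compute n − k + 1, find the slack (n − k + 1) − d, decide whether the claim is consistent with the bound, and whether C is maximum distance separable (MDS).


Singleton RHS = n − k + 1 = 16, slack = 4, bound satisfied, not MDS.

Singleton bound: d ≤ n − k + 1.
Here n = 17, k = 2, so n − k + 1 = 16.
Given d = 12, check d ≤ 16: YES.
Slack = (n − k + 1) − d = 4.
The code is NOT MDS (slack = 4 > 0).
Description: the claimed parameters are [17, 2, 12]_16; such a code would be non-MDS.


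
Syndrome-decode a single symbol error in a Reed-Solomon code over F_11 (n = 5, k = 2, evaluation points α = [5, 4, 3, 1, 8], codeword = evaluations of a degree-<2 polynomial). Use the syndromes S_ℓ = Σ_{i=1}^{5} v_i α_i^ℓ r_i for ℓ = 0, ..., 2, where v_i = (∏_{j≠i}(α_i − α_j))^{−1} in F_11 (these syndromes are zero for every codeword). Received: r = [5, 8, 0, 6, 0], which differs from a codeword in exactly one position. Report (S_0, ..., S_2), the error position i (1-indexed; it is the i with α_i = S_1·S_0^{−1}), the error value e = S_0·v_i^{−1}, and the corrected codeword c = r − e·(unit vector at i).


S = (2, 5, 7), error at position 5, error magnitude e = 4, c = [5, 8, 0, 6, 7].

Step 1: column multipliers v_i = (∏_{j≠i}(α_i − α_j))^{−1} mod 11.
  i = 1 (α = 5): (5−4)(5−3)(5−1)(5−8) = 1·2·4·(−3) = −24 ≡ 9, so v_1 = 9^{−1} = 5 (mod 11).
  i = 2 (α = 4): (4−5)(4−3)(4−1)(4−8) = (−1)·1·3·(−4) = 12 ≡ 1, so v_2 = 1^{−1} = 1 (mod 11).
  i = 3 (α = 3): (3−5)(3−4)(3−1)(3−8) = (−2)·(−1)·2·(−5) = −20 ≡ 2, so v_3 = 2^{−1} = 6 (mod 11).
  i = 4 (α = 1): (1−5)(1−4)(1−3)(1−8) = (−4)·(−3)·(−2)·(−7) = 168 ≡ 3, so v_4 = 3^{−1} = 4 (mod 11).
  i = 5 (α = 8): (8−5)(8−4)(8−3)(8−1) = 3·4·5·7 = 420 ≡ 2, so v_5 = 2^{−1} = 6 (mod 11).
  v = [5, 1, 6, 4, 6].
Step 2: syndromes of r = [5, 8, 0, 6, 0] (all sums mod 11).
  S_0 = Σ v_i r_i = 5·5 + 1·8 + 6·0 + 4·6 + 6·0 = 57 ≡ 2.
  S_1 = Σ v_i α_i r_i = 5·5·5 + 1·4·8 + 6·3·0 + 4·1·6 + 6·8·0 = 181 ≡ 5.
  α_i^2 mod 11 = [3, 5, 9, 1, 9].
  S_2 = Σ v_i α_i^2 r_i = 5·3·5 + 1·5·8 + 6·9·0 + 4·1·6 + 6·9·0 = 139 ≡ 7.
  S = (2, 5, 7) ≠ 0, so r is not a codeword (an error is present).
Step 3: locate the error. For a single error e at position i, S_ℓ = v_i·e·α_i^ℓ, so α_err = S_1/S_0.
  S_0^{−1} = 2^{−1} = 6 (mod 11), so α_err = 5·6 = 30 ≡ 8 = α_5. Error position i = 5.
  Consistency check: S_2/S_1 = 7·9 = 63 ≡ 8 = α_err ✓ (single-error assumption holds).
Step 4: error magnitude e = S_0/v_5 = S_0·∏_{j≠5}(α_5 − α_j) = 2·2 = 4 ≡ 4 (mod 11).
Step 5: correct position 5: c_5 = r_5 − e = 0 − 4 ≡ 7 (mod 11). Hence c = [5, 8, 0, 6, 7].
  Check: interpolating c through the α_i gives m(x) = 9 + 8·x (degree < 2) with m(α_i) = c_i for every i, so c is indeed a codeword.


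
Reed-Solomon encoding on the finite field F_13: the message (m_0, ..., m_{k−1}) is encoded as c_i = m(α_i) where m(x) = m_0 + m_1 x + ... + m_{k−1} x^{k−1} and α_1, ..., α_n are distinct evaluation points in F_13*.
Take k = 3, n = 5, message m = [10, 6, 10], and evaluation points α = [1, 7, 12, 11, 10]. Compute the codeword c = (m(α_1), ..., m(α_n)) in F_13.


c = [0, 9, 1, 12, 4]

Message polynomial: m(x) = 10 + 6·x + 10·x^2 (mod 13).
For each evaluation point α_i, compute m(α_i) mod 13:
  α_1 = 1: Horner steps 10 → 3 → 0, so m(1) = 0.
  α_2 = 7: Horner steps 10 → 11 → 9, so m(7) = 9.
  α_3 = 12: Horner steps 10 → 9 → 1, so m(12) = 1.
  α_4 = 11: Horner steps 10 → 12 → 12, so m(11) = 12.
  α_5 = 10: Horner steps 10 → 2 → 4, so m(10) = 4.
Codeword c = [0, 9, 1, 12, 4] ∈ F_13^5.


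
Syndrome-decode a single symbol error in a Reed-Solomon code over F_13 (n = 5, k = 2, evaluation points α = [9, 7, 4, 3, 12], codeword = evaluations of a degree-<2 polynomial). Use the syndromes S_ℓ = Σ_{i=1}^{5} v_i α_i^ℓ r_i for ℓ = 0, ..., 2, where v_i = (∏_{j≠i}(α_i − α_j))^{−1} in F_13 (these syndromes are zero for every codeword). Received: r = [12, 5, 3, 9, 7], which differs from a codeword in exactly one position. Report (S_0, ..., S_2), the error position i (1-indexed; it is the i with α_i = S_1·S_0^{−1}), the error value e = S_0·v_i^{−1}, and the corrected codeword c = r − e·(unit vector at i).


S = (11, 12, 6), error at position 2, error magnitude e = 7, c = [12, 11, 3, 9, 7].

Step 1: column multipliers v_i = (∏_{j≠i}(α_i − α_j))^{−1} mod 13.
  i = 1 (α = 9): (9−7)(9−4)(9−3)(9−12) = 2·5·6·(−3) = −180 ≡ 2, so v_1 = 2^{−1} = 7 (mod 13).
  i = 2 (α = 7): (7−9)(7−4)(7−3)(7−12) = (−2)·3·4·(−5) = 120 ≡ 3, so v_2 = 3^{−1} = 9 (mod 13).
  i = 3 (α = 4): (4−9)(4−7)(4−3)(4−12) = (−5)·(−3)·1·(−8) = −120 ≡ 10, so v_3 = 10^{−1} = 4 (mod 13).
  i = 4 (α = 3): (3−9)(3−7)(3−4)(3−12) = (−6)·(−4)·(−1)·(−9) = 216 ≡ 8, so v_4 = 8^{−1} = 5 (mod 13).
  i = 5 (α = 12): (12−9)(12−7)(12−4)(12−3) = 3·5·8·9 = 1080 ≡ 1, so v_5 = 1^{−1} = 1 (mod 13).
  v = [7, 9, 4, 5, 1].
Step 2: syndromes of r = [12, 5, 3, 9, 7] (all sums mod 13).
  S_0 = Σ v_i r_i = 7·12 + 9·5 + 4·3 + 5·9 + 1·7 = 193 ≡ 11.
  S_1 = Σ v_i α_i r_i = 7·9·12 + 9·7·5 + 4·4·3 + 5·3·9 + 1·12·7 = 1338 ≡ 12.
  α_i^2 mod 13 = [3, 10, 3, 9, 1].
  S_2 = Σ v_i α_i^2 r_i = 7·3·12 + 9·10·5 + 4·3·3 + 5·9·9 + 1·1·7 = 1150 ≡ 6.
  S = (11, 12, 6) ≠ 0, so r is not a codeword (an error is present).
Step 3: locate the error. For a single error e at position i, S_ℓ = v_i·e·α_i^ℓ, so α_err = S_1/S_0.
  S_0^{−1} = 11^{−1} = 6 (mod 13), so α_err = 12·6 = 72 ≡ 7 = α_2. Error position i = 2.
  Consistency check: S_2/S_1 = 6·12 = 72 ≡ 7 = α_err ✓ (single-error assumption holds).
Step 4: error magnitude e = S_0/v_2 = S_0·∏_{j≠2}(α_2 − α_j) = 11·3 = 33 ≡ 7 (mod 13).
Step 5: correct position 2: c_2 = r_2 − e = 5 − 7 ≡ 11 (mod 13). Hence c = [12, 11, 3, 9, 7].
  Check: interpolating c through the α_i gives m(x) = 1 + 7·x (degree < 2) with m(α_i) = c_i for every i, so c is indeed a codeword.


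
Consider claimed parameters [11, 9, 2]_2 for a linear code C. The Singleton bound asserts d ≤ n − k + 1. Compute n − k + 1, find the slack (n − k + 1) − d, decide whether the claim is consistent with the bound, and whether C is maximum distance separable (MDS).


Singleton RHS = n − k + 1 = 3, slack = 1, bound satisfied, not MDS.

Singleton bound: d ≤ n − k + 1.
Here n = 11, k = 9, so n − k + 1 = 3.
Given d = 2, check d ≤ 3: YES.
Slack = (n − k + 1) − d = 1.
The code is NOT MDS (slack = 1 > 0).
Description: the claimed parameters are [11, 9, 2]_2; such a code would be non-MDS.


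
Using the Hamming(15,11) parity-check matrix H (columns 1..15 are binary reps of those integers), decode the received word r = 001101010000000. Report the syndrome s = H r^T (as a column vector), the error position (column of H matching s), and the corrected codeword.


s = (1, 0, 0, 1)^T, error position = 9, corrected codeword c = 001101011000000

Compute s = H r^T mod 2 one row at a time:
  s_1 = 1 + 0 + 0 + 0 + 0 + 0 + 0 + 0 = 1 ≡ 1 (mod 2).
  s_2 = 1 + 0 + 1 + 0 + 0 + 0 + 0 + 0 = 2 ≡ 0 (mod 2).
  s_3 = 0 + 1 + 1 + 0 + 0 + 0 + 0 + 0 = 2 ≡ 0 (mod 2).
  s_4 = 0 + 1 + 0 + 0 + 0 + 0 + 0 + 0 = 1 ≡ 1 (mod 2).
s = (1, 0, 0, 1)^T — this equals column 9 of H (binary 1001), so error is at position 9.
Correct: flip bit 9 of r = 001101010000000 to get c = 001101011000000.


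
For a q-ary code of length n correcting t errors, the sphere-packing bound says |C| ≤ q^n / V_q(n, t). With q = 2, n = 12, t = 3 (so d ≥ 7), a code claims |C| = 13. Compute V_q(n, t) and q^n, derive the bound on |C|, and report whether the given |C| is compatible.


V_q(n, t) = 299, q^n = 4096, Hamming bound = 13, |C| = 13 ≤ bound (satisfied).

Step 1: Compute V_q(n, t) = Σ_{j=0}^3 C(n, j) (q−1)^j.
  j = 0: C(12,0)·(1)^0 = 1·1 = 1.
  j = 1: C(12,1)·(1)^1 = 12·1 = 12.
  j = 2: C(12,2)·(1)^2 = 66·1 = 66.
  j = 3: C(12,3)·(1)^3 = 220·1 = 220.
  V_q(n, t) = 1 + 12 + 66 + 220 = 299.
Step 2: q^n = 2^12 = 4096.
Step 3: Hamming bound ⌊q^n / V_q(n,t)⌋ = ⌊4096/299⌋ = 13.
Step 4: Compare |C| = 13 to 13: satisfied.
The claimed |C| lies at the Hamming bound (tight).


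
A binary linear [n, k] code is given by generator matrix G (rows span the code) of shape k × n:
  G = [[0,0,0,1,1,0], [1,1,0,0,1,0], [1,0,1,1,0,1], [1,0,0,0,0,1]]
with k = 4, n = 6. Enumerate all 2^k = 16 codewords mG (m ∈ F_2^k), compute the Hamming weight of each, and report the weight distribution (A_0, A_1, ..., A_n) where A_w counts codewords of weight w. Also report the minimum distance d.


Weight distribution: A_0 = 1, A_2 = 4, A_3 = 6, A_4 = 3, A_5 = 2. Minimum distance d = 2.

Enumerate all 2^4 = 16 messages m ∈ F_2^4.
For each, compute codeword c = mG in F_2^6, then tally its weight.
  m = 0000 → c = 000000, weight = 0.
  m = 1000 → c = 000110, weight = 2.
  m = 0100 → c = 110010, weight = 3.
  m = 1100 → c = 110100, weight = 3.
  m = 0010 → c = 101101, weight = 4.
  m = 1010 → c = 101011, weight = 4.
  m = 0110 → c = 011111, weight = 5.
  m = 1110 → c = 011001, weight = 3.
  m = 0001 → c = 100001, weight = 2.
  m = 1001 → c = 100111, weight = 4.
  m = 0101 → c = 010011, weight = 3.
  m = 1101 → c = 010101, weight = 3.
  m = 0011 → c = 001100, weight = 2.
  m = 1011 → c = 001010, weight = 2.
  m = 0111 → c = 111110, weight = 5.
  m = 1111 → c = 111000, weight = 3.
Tally weights:
  weight 0: 1 codewords.
  weight 2: 4 codewords.
  weight 3: 6 codewords.
  weight 4: 3 codewords.
  weight 5: 2 codewords.
Minimum distance d = smallest w > 0 with A_w > 0 = 2.
Sanity: Σ A_w = 16 = 2^4 = 16 ✓.


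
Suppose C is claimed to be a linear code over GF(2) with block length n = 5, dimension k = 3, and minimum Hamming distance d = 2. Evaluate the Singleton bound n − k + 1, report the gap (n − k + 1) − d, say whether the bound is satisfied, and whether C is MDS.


Singleton RHS = n − k + 1 = 3, slack = 1, bound satisfied, not MDS.

Singleton bound: d ≤ n − k + 1.
Here n = 5, k = 3, so n − k + 1 = 3.
Given d = 2, check d ≤ 3: YES.
Slack = (n − k + 1) − d = 1.
The code is NOT MDS (slack = 1 > 0).
Description: the claimed parameters are [5, 3, 2]_2; such a code would be non-MDS.


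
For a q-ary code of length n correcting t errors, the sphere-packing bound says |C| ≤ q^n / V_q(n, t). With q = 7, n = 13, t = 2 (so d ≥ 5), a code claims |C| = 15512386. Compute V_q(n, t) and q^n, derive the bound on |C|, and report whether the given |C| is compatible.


V_q(n, t) = 2887, q^n = 96889010407, Hamming bound = 33560446, |C| = 15512386 ≤ bound (satisfied).

Step 1: Compute V_q(n, t) = Σ_{j=0}^2 C(n, j) (q−1)^j.
  j = 0: C(13,0)·(6)^0 = 1·1 = 1.
  j = 1: C(13,1)·(6)^1 = 13·6 = 78.
  j = 2: C(13,2)·(6)^2 = 78·36 = 2808.
  V_q(n, t) = 1 + 78 + 2808 = 2887.
Step 2: q^n = 7^13 = 96889010407.
Step 3: Hamming bound ⌊q^n / V_q(n,t)⌋ = ⌊96889010407/2887⌋ = 33560446.
Step 4: Compare |C| = 15512386 to 33560446: satisfied.
The claimed |C| lies below the Hamming bound.


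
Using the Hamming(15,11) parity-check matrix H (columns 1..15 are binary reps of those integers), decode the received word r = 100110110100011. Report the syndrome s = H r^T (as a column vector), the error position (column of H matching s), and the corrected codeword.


s = (0, 1, 0, 0)^T, error position = 4, corrected codeword c = 100010110100011

Compute s = H r^T mod 2 one row at a time:
  s_1 = 1 + 0 + 1 + 0 + 0 + 0 + 1 + 1 = 4 ≡ 0 (mod 2).
  s_2 = 1 + 1 + 0 + 1 + 0 + 0 + 1 + 1 = 5 ≡ 1 (mod 2).
  s_3 = 0 + 0 + 0 + 1 + 1 + 0 + 1 + 1 = 4 ≡ 0 (mod 2).
  s_4 = 1 + 0 + 1 + 1 + 0 + 0 + 0 + 1 = 4 ≡ 0 (mod 2).
s = (0, 1, 0, 0)^T — this equals column 4 of H (binary 0100), so error is at position 4.
Correct: flip bit 4 of r = 100110110100011 to get c = 100010110100011.


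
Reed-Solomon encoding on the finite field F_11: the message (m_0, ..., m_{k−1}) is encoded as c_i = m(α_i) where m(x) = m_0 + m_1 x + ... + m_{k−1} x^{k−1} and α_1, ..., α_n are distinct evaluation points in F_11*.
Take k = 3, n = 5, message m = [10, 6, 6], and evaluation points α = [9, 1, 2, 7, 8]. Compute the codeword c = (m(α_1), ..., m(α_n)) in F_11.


c = [0, 0, 2, 5, 2]

Message polynomial: m(x) = 10 + 6·x + 6·x^2 (mod 11).
For each evaluation point α_i, compute m(α_i) mod 11:
  α_1 = 9: Horner steps 6 → 5 → 0, so m(9) = 0.
  α_2 = 1: Horner steps 6 → 1 → 0, so m(1) = 0.
  α_3 = 2: Horner steps 6 → 7 → 2, so m(2) = 2.
  α_4 = 7: Horner steps 6 → 4 → 5, so m(7) = 5.
  α_5 = 8: Horner steps 6 → 10 → 2, so m(8) = 2.
Codeword c = [0, 0, 2, 5, 2] ∈ F_11^5.


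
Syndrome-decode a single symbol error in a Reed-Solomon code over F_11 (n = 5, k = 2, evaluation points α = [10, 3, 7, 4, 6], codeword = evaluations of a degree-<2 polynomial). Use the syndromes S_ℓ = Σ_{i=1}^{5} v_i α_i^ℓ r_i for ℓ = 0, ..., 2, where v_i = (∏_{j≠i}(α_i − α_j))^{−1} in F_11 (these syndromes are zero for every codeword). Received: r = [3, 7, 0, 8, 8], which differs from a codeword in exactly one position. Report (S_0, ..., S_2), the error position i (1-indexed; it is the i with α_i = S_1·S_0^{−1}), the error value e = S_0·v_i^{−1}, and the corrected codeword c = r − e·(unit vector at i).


S = (10, 5, 8), error at position 5, error magnitude e = 9, c = [3, 7, 0, 8, 10].

Step 1: column multipliers v_i = (∏_{j≠i}(α_i − α_j))^{−1} mod 11.
  i = 1 (α = 10): (10−3)(10−7)(10−4)(10−6) = 7·3·6·4 = 504 ≡ 9, so v_1 = 9^{−1} = 5 (mod 11).
  i = 2 (α = 3): (3−10)(3−7)(3−4)(3−6) = (−7)·(−4)·(−1)·(−3) = 84 ≡ 7, so v_2 = 7^{−1} = 8 (mod 11).
  i = 3 (α = 7): (7−10)(7−3)(7−4)(7−6) = (−3)·4·3·1 = −36 ≡ 8, so v_3 = 8^{−1} = 7 (mod 11).
  i = 4 (α = 4): (4−10)(4−3)(4−7)(4−6) = (−6)·1·(−3)·(−2) = −36 ≡ 8, so v_4 = 8^{−1} = 7 (mod 11).
  i = 5 (α = 6): (6−10)(6−3)(6−7)(6−4) = (−4)·3·(−1)·2 = 24 ≡ 2, so v_5 = 2^{−1} = 6 (mod 11).
  v = [5, 8, 7, 7, 6].
Step 2: syndromes of r = [3, 7, 0, 8, 8] (all sums mod 11).
  S_0 = Σ v_i r_i = 5·3 + 8·7 + 7·0 + 7·8 + 6·8 = 175 ≡ 10.
  S_1 = Σ v_i α_i r_i = 5·10·3 + 8·3·7 + 7·7·0 + 7·4·8 + 6·6·8 = 830 ≡ 5.
  α_i^2 mod 11 = [1, 9, 5, 5, 3].
  S_2 = Σ v_i α_i^2 r_i = 5·1·3 + 8·9·7 + 7·5·0 + 7·5·8 + 6·3·8 = 943 ≡ 8.
  S = (10, 5, 8) ≠ 0, so r is not a codeword (an error is present).
Step 3: locate the error. For a single error e at position i, S_ℓ = v_i·e·α_i^ℓ, so α_err = S_1/S_0.
  S_0^{−1} = 10^{−1} = 10 (mod 11), so α_err = 5·10 = 50 ≡ 6 = α_5. Error position i = 5.
  Consistency check: S_2/S_1 = 8·9 = 72 ≡ 6 = α_err ✓ (single-error assumption holds).
Step 4: error magnitude e = S_0/v_5 = S_0·∏_{j≠5}(α_5 − α_j) = 10·2 = 20 ≡ 9 (mod 11).
Step 5: correct position 5: c_5 = r_5 − e = 8 − 9 ≡ 10 (mod 11). Hence c = [3, 7, 0, 8, 10].
  Check: interpolating c through the α_i gives m(x) = 4 + 1·x (degree < 2) with m(α_i) = c_i for every i, so c is indeed a codeword.


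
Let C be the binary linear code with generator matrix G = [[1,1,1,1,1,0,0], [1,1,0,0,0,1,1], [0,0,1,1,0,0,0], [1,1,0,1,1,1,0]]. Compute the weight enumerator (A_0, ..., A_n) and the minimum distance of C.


Weight distribution: A_0 = 1, A_2 = 3, A_3 = 4, A_4 = 3, A_5 = 4, A_6 = 1. Minimum distance d = 2.

Enumerate all 2^4 = 16 messages m ∈ F_2^4.
For each, compute codeword c = mG in F_2^7, then tally its weight.
  m = 0000 → c = 0000000, weight = 0.
  m = 1000 → c = 1111100, weight = 5.
  m = 0100 → c = 1100011, weight = 4.
  m = 1100 → c = 0011111, weight = 5.
  m = 0010 → c = 0011000, weight = 2.
  m = 1010 → c = 1100100, weight = 3.
  m = 0110 → c = 1111011, weight = 6.
  m = 1110 → c = 0000111, weight = 3.
  m = 0001 → c = 1101110, weight = 5.
  m = 1001 → c = 0010010, weight = 2.
  m = 0101 → c = 0001101, weight = 3.
  m = 1101 → c = 1110001, weight = 4.
  m = 0011 → c = 1110110, weight = 5.
  m = 1011 → c = 0001010, weight = 2.
  m = 0111 → c = 0010101, weight = 3.
  m = 1111 → c = 1101001, weight = 4.
Tally weights:
  weight 0: 1 codewords.
  weight 2: 3 codewords.
  weight 3: 4 codewords.
  weight 4: 3 codewords.
  weight 5: 4 codewords.
  weight 6: 1 codewords.
Minimum distance d = smallest w > 0 with A_w > 0 = 2.
Sanity: Σ A_w = 16 = 2^4 = 16 ✓.


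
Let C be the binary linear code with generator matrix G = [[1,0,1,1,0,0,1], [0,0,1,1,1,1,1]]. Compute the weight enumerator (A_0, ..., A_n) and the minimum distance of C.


Weight distribution: A_0 = 1, A_3 = 1, A_4 = 1, A_5 = 1. Minimum distance d = 3.

Enumerate all 2^2 = 4 messages m ∈ F_2^2.
For each, compute codeword c = mG in F_2^7, then tally its weight.
  m = 00 → c = 0000000, weight = 0.
  m = 10 → c = 1011001, weight = 4.
  m = 01 → c = 0011111, weight = 5.
  m = 11 → c = 1000110, weight = 3.
Tally weights:
  weight 0: 1 codewords.
  weight 3: 1 codewords.
  weight 4: 1 codewords.
  weight 5: 1 codewords.
Minimum distance d = smallest w > 0 with A_w > 0 = 3.
Sanity: Σ A_w = 4 = 2^2 = 4 ✓.


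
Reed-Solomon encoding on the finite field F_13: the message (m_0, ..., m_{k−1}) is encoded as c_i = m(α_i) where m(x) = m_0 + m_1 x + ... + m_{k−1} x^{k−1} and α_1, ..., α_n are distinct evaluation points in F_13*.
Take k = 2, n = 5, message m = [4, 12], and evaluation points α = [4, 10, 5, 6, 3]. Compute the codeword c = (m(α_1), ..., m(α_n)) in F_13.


c = [0, 7, 12, 11, 1]

Message polynomial: m(x) = 4 + 12·x (mod 13).
For each evaluation point α_i, compute m(α_i) mod 13:
  α_1 = 4: Horner steps 12 → 0, so m(4) = 0.
  α_2 = 10: Horner steps 12 → 7, so m(10) = 7.
  α_3 = 5: Horner steps 12 → 12, so m(5) = 12.
  α_4 = 6: Horner steps 12 → 11, so m(6) = 11.
  α_5 = 3: Horner steps 12 → 1, so m(3) = 1.
Codeword c = [0, 7, 12, 11, 1] ∈ F_13^5.


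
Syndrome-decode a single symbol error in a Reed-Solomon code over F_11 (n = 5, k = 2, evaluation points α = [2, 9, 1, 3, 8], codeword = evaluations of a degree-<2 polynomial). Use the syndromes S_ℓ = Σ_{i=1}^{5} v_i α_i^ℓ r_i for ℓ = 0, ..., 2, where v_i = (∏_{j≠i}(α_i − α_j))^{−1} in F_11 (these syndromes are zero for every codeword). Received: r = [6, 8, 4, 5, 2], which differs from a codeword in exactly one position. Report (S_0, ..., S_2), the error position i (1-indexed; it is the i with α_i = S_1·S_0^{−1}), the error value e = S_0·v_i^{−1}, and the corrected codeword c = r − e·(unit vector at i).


S = (9, 7, 3), error at position 1, error magnitude e = 7, c = [10, 8, 4, 5, 2].

Step 1: column multipliers v_i = (∏_{j≠i}(α_i − α_j))^{−1} mod 11.
  i = 1 (α = 2): (2−9)(2−1)(2−3)(2−8) = (−7)·1·(−1)·(−6) = −42 ≡ 2, so v_1 = 2^{−1} = 6 (mod 11).
  i = 2 (α = 9): (9−2)(9−1)(9−3)(9−8) = 7·8·6·1 = 336 ≡ 6, so v_2 = 6^{−1} = 2 (mod 11).
  i = 3 (α = 1): (1−2)(1−9)(1−3)(1−8) = (−1)·(−8)·(−2)·(−7) = 112 ≡ 2, so v_3 = 2^{−1} = 6 (mod 11).
  i = 4 (α = 3): (3−2)(3−9)(3−1)(3−8) = 1·(−6)·2·(−5) = 60 ≡ 5, so v_4 = 5^{−1} = 9 (mod 11).
  i = 5 (α = 8): (8−2)(8−9)(8−1)(8−3) = 6·(−1)·7·5 = −210 ≡ 10, so v_5 = 10^{−1} = 10 (mod 11).
  v = [6, 2, 6, 9, 10].
Step 2: syndromes of r = [6, 8, 4, 5, 2] (all sums mod 11).
  S_0 = Σ v_i r_i = 6·6 + 2·8 + 6·4 + 9·5 + 10·2 = 141 ≡ 9.
  S_1 = Σ v_i α_i r_i = 6·2·6 + 2·9·8 + 6·1·4 + 9·3·5 + 10·8·2 = 535 ≡ 7.
  α_i^2 mod 11 = [4, 4, 1, 9, 9].
  S_2 = Σ v_i α_i^2 r_i = 6·4·6 + 2·4·8 + 6·1·4 + 9·9·5 + 10·9·2 = 817 ≡ 3.
  S = (9, 7, 3) ≠ 0, so r is not a codeword (an error is present).
Step 3: locate the error. For a single error e at position i, S_ℓ = v_i·e·α_i^ℓ, so α_err = S_1/S_0.
  S_0^{−1} = 9^{−1} = 5 (mod 11), so α_err = 7·5 = 35 ≡ 2 = α_1. Error position i = 1.
  Consistency check: S_2/S_1 = 3·8 = 24 ≡ 2 = α_err ✓ (single-error assumption holds).
Step 4: error magnitude e = S_0/v_1 = S_0·∏_{j≠1}(α_1 − α_j) = 9·2 = 18 ≡ 7 (mod 11).
Step 5: correct position 1: c_1 = r_1 − e = 6 − 7 ≡ 10 (mod 11). Hence c = [10, 8, 4, 5, 2].
  Check: interpolating c through the α_i gives m(x) = 9 + 6·x (degree < 2) with m(α_i) = c_i for every i, so c is indeed a codeword.


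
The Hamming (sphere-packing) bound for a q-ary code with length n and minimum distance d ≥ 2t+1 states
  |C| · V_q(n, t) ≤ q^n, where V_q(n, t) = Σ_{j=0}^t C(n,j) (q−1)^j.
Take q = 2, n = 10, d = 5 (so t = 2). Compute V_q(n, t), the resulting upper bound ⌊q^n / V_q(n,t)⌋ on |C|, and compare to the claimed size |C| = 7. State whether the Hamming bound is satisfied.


V_q(n, t) = 56, q^n = 1024, Hamming bound = 18, |C| = 7 ≤ bound (satisfied).

Step 1: Compute V_q(n, t) = Σ_{j=0}^2 C(n, j) (q−1)^j.
  j = 0: C(10,0)·(1)^0 = 1·1 = 1.
  j = 1: C(10,1)·(1)^1 = 10·1 = 10.
  j = 2: C(10,2)·(1)^2 = 45·1 = 45.
  V_q(n, t) = 1 + 10 + 45 = 56.
Step 2: q^n = 2^10 = 1024.
Step 3: Hamming bound ⌊q^n / V_q(n,t)⌋ = ⌊1024/56⌋ = 18.
Step 4: Compare |C| = 7 to 18: satisfied.
The claimed |C| lies below the Hamming bound.


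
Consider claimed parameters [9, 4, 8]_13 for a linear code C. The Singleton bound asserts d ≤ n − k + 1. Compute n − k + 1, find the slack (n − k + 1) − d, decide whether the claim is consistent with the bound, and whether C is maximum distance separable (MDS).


Singleton RHS = n − k + 1 = 6, slack = -2, bound violated (no such code; not MDS).

Singleton bound: d ≤ n − k + 1.
Here n = 9, k = 4, so n − k + 1 = 6.
Given d = 8, check d ≤ 6: NO.
Slack = (n − k + 1) − d = -2.
The slack is negative: d = 8 exceeds n − k + 1 = 6 by 2, so the Singleton bound is violated and no linear [9, 4, 8]_13 code can exist. In particular it is not MDS (MDS requires d = n − k + 1 exactly).
Description: the claimed parameters are [9, 4, 8]_13; such a code would be impossible (violates the Singleton bound).


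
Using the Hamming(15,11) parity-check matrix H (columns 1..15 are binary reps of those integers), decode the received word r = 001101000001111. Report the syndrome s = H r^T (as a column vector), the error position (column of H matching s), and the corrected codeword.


s = (0, 0, 0, 1)^T, error position = 1, corrected codeword c = 101101000001111

Compute s = H r^T mod 2 one row at a time:
  s_1 = 0 + 0 + 0 + 0 + 1 + 1 + 1 + 1 = 4 ≡ 0 (mod 2).
  s_2 = 1 + 0 + 1 + 0 + 1 + 1 + 1 + 1 = 6 ≡ 0 (mod 2).
  s_3 = 0 + 1 + 1 + 0 + 0 + 0 + 1 + 1 = 4 ≡ 0 (mod 2).
  s_4 = 0 + 1 + 0 + 0 + 0 + 0 + 1 + 1 = 3 ≡ 1 (mod 2).
s = (0, 0, 0, 1)^T — this equals column 1 of H (binary 0001), so error is at position 1.
Correct: flip bit 1 of r = 001101000001111 to get c = 101101000001111.


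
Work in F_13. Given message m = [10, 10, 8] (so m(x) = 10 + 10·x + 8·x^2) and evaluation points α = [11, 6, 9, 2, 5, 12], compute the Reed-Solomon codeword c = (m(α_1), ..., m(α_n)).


c = [9, 7, 7, 10, 0, 8]

Message polynomial: m(x) = 10 + 10·x + 8·x^2 (mod 13).
For each evaluation point α_i, compute m(α_i) mod 13:
  α_1 = 11: Horner steps 8 → 7 → 9, so m(11) = 9.
  α_2 = 6: Horner steps 8 → 6 → 7, so m(6) = 7.
  α_3 = 9: Horner steps 8 → 4 → 7, so m(9) = 7.
  α_4 = 2: Horner steps 8 → 0 → 10, so m(2) = 10.
  α_5 = 5: Horner steps 8 → 11 → 0, so m(5) = 0.
  α_6 = 12: Horner steps 8 → 2 → 8, so m(12) = 8.
Codeword c = [9, 7, 7, 10, 0, 8] ∈ F_13^6.


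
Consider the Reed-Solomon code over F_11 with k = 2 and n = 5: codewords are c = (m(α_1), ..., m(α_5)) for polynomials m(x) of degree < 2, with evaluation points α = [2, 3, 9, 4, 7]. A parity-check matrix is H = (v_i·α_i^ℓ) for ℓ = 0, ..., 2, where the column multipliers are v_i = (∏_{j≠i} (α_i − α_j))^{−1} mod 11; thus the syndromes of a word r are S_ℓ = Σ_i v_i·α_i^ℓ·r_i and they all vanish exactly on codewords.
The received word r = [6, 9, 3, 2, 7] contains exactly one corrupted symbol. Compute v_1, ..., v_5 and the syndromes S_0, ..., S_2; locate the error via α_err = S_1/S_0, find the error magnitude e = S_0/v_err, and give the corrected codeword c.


S = (3, 9, 5), error at position 2, error magnitude e = 5, c = [6, 4, 3, 2, 7].

Step 1: column multipliers v_i = (∏_{j≠i}(α_i − α_j))^{−1} mod 11.
  i = 1 (α = 2): (2−3)(2−9)(2−4)(2−7) = (−1)·(−7)·(−2)·(−5) = 70 ≡ 4, so v_1 = 4^{−1} = 3 (mod 11).
  i = 2 (α = 3): (3−2)(3−9)(3−4)(3−7) = 1·(−6)·(−1)·(−4) = −24 ≡ 9, so v_2 = 9^{−1} = 5 (mod 11).
  i = 3 (α = 9): (9−2)(9−3)(9−4)(9−7) = 7·6·5·2 = 420 ≡ 2, so v_3 = 2^{−1} = 6 (mod 11).
  i = 4 (α = 4): (4−2)(4−3)(4−9)(4−7) = 2·1·(−5)·(−3) = 30 ≡ 8, so v_4 = 8^{−1} = 7 (mod 11).
  i = 5 (α = 7): (7−2)(7−3)(7−9)(7−4) = 5·4·(−2)·3 = −120 ≡ 1, so v_5 = 1^{−1} = 1 (mod 11).
  v = [3, 5, 6, 7, 1].
Step 2: syndromes of r = [6, 9, 3, 2, 7] (all sums mod 11).
  S_0 = Σ v_i r_i = 3·6 + 5·9 + 6·3 + 7·2 + 1·7 = 102 ≡ 3.
  S_1 = Σ v_i α_i r_i = 3·2·6 + 5·3·9 + 6·9·3 + 7·4·2 + 1·7·7 = 438 ≡ 9.
  α_i^2 mod 11 = [4, 9, 4, 5, 5].
  S_2 = Σ v_i α_i^2 r_i = 3·4·6 + 5·9·9 + 6·4·3 + 7·5·2 + 1·5·7 = 654 ≡ 5.
  S = (3, 9, 5) ≠ 0, so r is not a codeword (an error is present).
Step 3: locate the error. For a single error e at position i, S_ℓ = v_i·e·α_i^ℓ, so α_err = S_1/S_0.
  S_0^{−1} = 3^{−1} = 4 (mod 11), so α_err = 9·4 = 36 ≡ 3 = α_2. Error position i = 2.
  Consistency check: S_2/S_1 = 5·5 = 25 ≡ 3 = α_err ✓ (single-error assumption holds).
Step 4: error magnitude e = S_0/v_2 = S_0·∏_{j≠2}(α_2 − α_j) = 3·9 = 27 ≡ 5 (mod 11).
Step 5: correct position 2: c_2 = r_2 − e = 9 − 5 ≡ 4 (mod 11). Hence c = [6, 4, 3, 2, 7].
  Check: interpolating c through the α_i gives m(x) = 10 + 9·x (degree < 2) with m(α_i) = c_i for every i, so c is indeed a codeword.


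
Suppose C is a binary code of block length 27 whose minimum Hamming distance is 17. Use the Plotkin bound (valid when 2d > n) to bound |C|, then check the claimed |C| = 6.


Plotkin bound M ≤ 4; given |C| = 6 > bound (violated).

Check applicability: 2d = 34, n = 27.
2d − n = 7 > 0, so Plotkin applies.
Compute d/(2d−n) = 17/7 ≈ 2.4286.
⌊d/(2d−n)⌋ = 2.
Plotkin bound: M ≤ 2·2 = 4.
Given |C| = 6, check: VIOLATED.
This |C| is above the Plotkin bound, so no binary code with n = 27, d = 17 and 6 codewords exists.


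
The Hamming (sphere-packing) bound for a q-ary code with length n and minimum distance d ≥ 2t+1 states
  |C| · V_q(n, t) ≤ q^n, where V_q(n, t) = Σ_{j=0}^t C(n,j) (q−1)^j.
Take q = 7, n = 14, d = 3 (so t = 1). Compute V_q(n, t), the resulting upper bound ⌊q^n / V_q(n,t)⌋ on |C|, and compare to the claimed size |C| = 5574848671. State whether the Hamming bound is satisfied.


V_q(n, t) = 85, q^n = 678223072849, Hamming bound = 7979094974, |C| = 5574848671 ≤ bound (satisfied).

Step 1: Compute V_q(n, t) = Σ_{j=0}^1 C(n, j) (q−1)^j.
  j = 0: C(14,0)·(6)^0 = 1·1 = 1.
  j = 1: C(14,1)·(6)^1 = 14·6 = 84.
  V_q(n, t) = 1 + 84 = 85.
Step 2: q^n = 7^14 = 678223072849.
Step 3: Hamming bound ⌊q^n / V_q(n,t)⌋ = ⌊678223072849/85⌋ = 7979094974.
Step 4: Compare |C| = 5574848671 to 7979094974: satisfied.
The claimed |C| lies below the Hamming bound.


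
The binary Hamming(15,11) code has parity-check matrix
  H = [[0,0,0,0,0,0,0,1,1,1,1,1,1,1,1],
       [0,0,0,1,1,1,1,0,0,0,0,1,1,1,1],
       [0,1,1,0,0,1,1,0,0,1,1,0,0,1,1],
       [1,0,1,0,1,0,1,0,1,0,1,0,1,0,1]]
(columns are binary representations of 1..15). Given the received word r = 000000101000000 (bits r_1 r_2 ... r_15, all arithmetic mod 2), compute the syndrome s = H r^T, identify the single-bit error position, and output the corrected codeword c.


s = (1, 1, 1, 0)^T, error position = 14, corrected codeword c = 000000101000010

Compute s = H r^T mod 2 one row at a time:
  s_1 = 0 + 1 + 0 + 0 + 0 + 0 + 0 + 0 = 1 ≡ 1 (mod 2).
  s_2 = 0 + 0 + 0 + 1 + 0 + 0 + 0 + 0 = 1 ≡ 1 (mod 2).
  s_3 = 0 + 0 + 0 + 1 + 0 + 0 + 0 + 0 = 1 ≡ 1 (mod 2).
  s_4 = 0 + 0 + 0 + 1 + 1 + 0 + 0 + 0 = 2 ≡ 0 (mod 2).
s = (1, 1, 1, 0)^T — this equals column 14 of H (binary 1110), so error is at position 14.
Correct: flip bit 14 of r = 000000101000000 to get c = 000000101000010.


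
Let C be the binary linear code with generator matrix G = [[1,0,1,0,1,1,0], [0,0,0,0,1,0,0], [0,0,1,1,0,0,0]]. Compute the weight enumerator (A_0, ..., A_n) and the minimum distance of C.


Weight distribution: A_0 = 1, A_1 = 1, A_2 = 1, A_3 = 3, A_4 = 2. Minimum distance d = 1.

Enumerate all 2^3 = 8 messages m ∈ F_2^3.
For each, compute codeword c = mG in F_2^7, then tally its weight.
  m = 000 → c = 0000000, weight = 0.
  m = 100 → c = 1010110, weight = 4.
  m = 010 → c = 0000100, weight = 1.
  m = 110 → c = 1010010, weight = 3.
  m = 001 → c = 0011000, weight = 2.
  m = 101 → c = 1001110, weight = 4.
  m = 011 → c = 0011100, weight = 3.
  m = 111 → c = 1001010, weight = 3.
Tally weights:
  weight 0: 1 codewords.
  weight 1: 1 codewords.
  weight 2: 1 codewords.
  weight 3: 3 codewords.
  weight 4: 2 codewords.
Minimum distance d = smallest w > 0 with A_w > 0 = 1.
Sanity: Σ A_w = 8 = 2^3 = 8 ✓.


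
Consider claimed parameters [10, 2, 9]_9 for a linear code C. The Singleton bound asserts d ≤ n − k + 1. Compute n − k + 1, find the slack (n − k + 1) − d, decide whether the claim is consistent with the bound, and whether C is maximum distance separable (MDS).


Singleton RHS = n − k + 1 = 9, slack = 0, bound satisfied, MDS.

Singleton bound: d ≤ n − k + 1.
Here n = 10, k = 2, so n − k + 1 = 9.
Given d = 9, check d ≤ 9: YES.
Slack = (n − k + 1) − d = 0.
The code is MDS (slack = 0).
Description: the claimed parameters are [10, 2, 9]_9; such a code would be MDS (meets Singleton bound).


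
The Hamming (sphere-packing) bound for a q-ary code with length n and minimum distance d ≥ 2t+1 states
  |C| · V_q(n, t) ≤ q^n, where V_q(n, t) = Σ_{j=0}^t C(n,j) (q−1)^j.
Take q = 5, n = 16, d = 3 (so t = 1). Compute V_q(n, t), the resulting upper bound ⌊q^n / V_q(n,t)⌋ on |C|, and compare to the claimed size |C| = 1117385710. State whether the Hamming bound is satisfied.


V_q(n, t) = 65, q^n = 152587890625, Hamming bound = 2347506009, |C| = 1117385710 ≤ bound (satisfied).

Step 1: Compute V_q(n, t) = Σ_{j=0}^1 C(n, j) (q−1)^j.
  j = 0: C(16,0)·(4)^0 = 1·1 = 1.
  j = 1: C(16,1)·(4)^1 = 16·4 = 64.
  V_q(n, t) = 1 + 64 = 65.
Step 2: q^n = 5^16 = 152587890625.
Step 3: Hamming bound ⌊q^n / V_q(n,t)⌋ = ⌊152587890625/65⌋ = 2347506009.
Step 4: Compare |C| = 1117385710 to 2347506009: satisfied.
The claimed |C| lies below the Hamming bound.


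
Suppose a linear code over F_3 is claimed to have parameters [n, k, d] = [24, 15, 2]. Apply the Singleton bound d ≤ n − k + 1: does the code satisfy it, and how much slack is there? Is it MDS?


Singleton RHS = n − k + 1 = 10, slack = 8, bound satisfied, not MDS.

Singleton bound: d ≤ n − k + 1.
Here n = 24, k = 15, so n − k + 1 = 10.
Given d = 2, check d ≤ 10: YES.
Slack = (n − k + 1) − d = 8.
The code is NOT MDS (slack = 8 > 0).
Description: the claimed parameters are [24, 15, 2]_3; such a code would be non-MDS.


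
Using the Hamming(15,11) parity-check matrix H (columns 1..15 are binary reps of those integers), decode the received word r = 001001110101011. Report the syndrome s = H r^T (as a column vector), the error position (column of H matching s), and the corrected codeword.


s = (1, 1, 0, 1)^T, error position = 13, corrected codeword c = 001001110101111

Compute s = H r^T mod 2 one row at a time:
  s_1 = 1 + 0 + 1 + 0 + 1 + 0 + 1 + 1 = 5 ≡ 1 (mod 2).
  s_2 = 0 + 0 + 1 + 1 + 1 + 0 + 1 + 1 = 5 ≡ 1 (mod 2).
  s_3 = 0 + 1 + 1 + 1 + 1 + 0 + 1 + 1 = 6 ≡ 0 (mod 2).
  s_4 = 0 + 1 + 0 + 1 + 0 + 0 + 0 + 1 = 3 ≡ 1 (mod 2).
s = (1, 1, 0, 1)^T — this equals column 13 of H (binary 1101), so error is at position 13.
Correct: flip bit 13 of r = 001001110101011 to get c = 001001110101111.


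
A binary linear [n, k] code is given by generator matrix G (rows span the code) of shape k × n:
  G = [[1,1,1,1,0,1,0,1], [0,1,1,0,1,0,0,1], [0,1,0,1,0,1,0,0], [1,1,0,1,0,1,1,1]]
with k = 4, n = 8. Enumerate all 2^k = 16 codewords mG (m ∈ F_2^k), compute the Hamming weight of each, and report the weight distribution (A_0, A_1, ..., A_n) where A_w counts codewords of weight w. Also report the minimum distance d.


Weight distribution: A_0 = 1, A_2 = 1, A_3 = 4, A_4 = 3, A_5 = 4, A_6 = 3. Minimum distance d = 2.

Enumerate all 2^4 = 16 messages m ∈ F_2^4.
For each, compute codeword c = mG in F_2^8, then tally its weight.
  m = 0000 → c = 00000000, weight = 0.
  m = 1000 → c = 11110101, weight = 6.
  m = 0100 → c = 01101001, weight = 4.
  m = 1100 → c = 10011100, weight = 4.
  m = 0010 → c = 01010100, weight = 3.
  m = 1010 → c = 10100001, weight = 3.
  m = 0110 → c = 00111101, weight = 5.
  m = 1110 → c = 11001000, weight = 3.
  m = 0001 → c = 11010111, weight = 6.
  m = 1001 → c = 00100010, weight = 2.
  m = 0101 → c = 10111110, weight = 6.
  m = 1101 → c = 01001011, weight = 4.
  m = 0011 → c = 10000011, weight = 3.
  m = 1011 → c = 01110110, weight = 5.
  m = 0111 → c = 11101010, weight = 5.
  m = 1111 → c = 00011111, weight = 5.
Tally weights:
  weight 0: 1 codewords.
  weight 2: 1 codewords.
  weight 3: 4 codewords.
  weight 4: 3 codewords.
  weight 5: 4 codewords.
  weight 6: 3 codewords.
Minimum distance d = smallest w > 0 with A_w > 0 = 2.
Sanity: Σ A_w = 16 = 2^4 = 16 ✓.


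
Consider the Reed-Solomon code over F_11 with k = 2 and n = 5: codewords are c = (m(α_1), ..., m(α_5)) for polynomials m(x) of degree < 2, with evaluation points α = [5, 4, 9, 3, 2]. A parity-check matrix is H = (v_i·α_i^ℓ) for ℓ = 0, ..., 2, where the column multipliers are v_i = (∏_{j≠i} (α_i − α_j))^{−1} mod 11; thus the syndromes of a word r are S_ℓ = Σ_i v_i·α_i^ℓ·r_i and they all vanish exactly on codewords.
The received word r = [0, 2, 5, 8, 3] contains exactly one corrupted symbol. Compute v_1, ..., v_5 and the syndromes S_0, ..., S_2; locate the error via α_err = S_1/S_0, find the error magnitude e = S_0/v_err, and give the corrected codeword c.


S = (9, 1, 5), error at position 1, error magnitude e = 4, c = [7, 2, 5, 8, 3].

Step 1: column multipliers v_i = (∏_{j≠i}(α_i − α_j))^{−1} mod 11.
  i = 1 (α = 5): (5−4)(5−9)(5−3)(5−2) = 1·(−4)·2·3 = −24 ≡ 9, so v_1 = 9^{−1} = 5 (mod 11).
  i = 2 (α = 4): (4−5)(4−9)(4−3)(4−2) = (−1)·(−5)·1·2 = 10 ≡ 10, so v_2 = 10^{−1} = 10 (mod 11).
  i = 3 (α = 9): (9−5)(9−4)(9−3)(9−2) = 4·5·6·7 = 840 ≡ 4, so v_3 = 4^{−1} = 3 (mod 11).
  i = 4 (α = 3): (3−5)(3−4)(3−9)(3−2) = (−2)·(−1)·(−6)·1 = −12 ≡ 10, so v_4 = 10^{−1} = 10 (mod 11).
  i = 5 (α = 2): (2−5)(2−4)(2−9)(2−3) = (−3)·(−2)·(−7)·(−1) = 42 ≡ 9, so v_5 = 9^{−1} = 5 (mod 11).
  v = [5, 10, 3, 10, 5].
Step 2: syndromes of r = [0, 2, 5, 8, 3] (all sums mod 11).
  S_0 = Σ v_i r_i = 5·0 + 10·2 + 3·5 + 10·8 + 5·3 = 130 ≡ 9.
  S_1 = Σ v_i α_i r_i = 5·5·0 + 10·4·2 + 3·9·5 + 10·3·8 + 5·2·3 = 485 ≡ 1.
  α_i^2 mod 11 = [3, 5, 4, 9, 4].
  S_2 = Σ v_i α_i^2 r_i = 5·3·0 + 10·5·2 + 3·4·5 + 10·9·8 + 5·4·3 = 940 ≡ 5.
  S = (9, 1, 5) ≠ 0, so r is not a codeword (an error is present).
Step 3: locate the error. For a single error e at position i, S_ℓ = v_i·e·α_i^ℓ, so α_err = S_1/S_0.
  S_0^{−1} = 9^{−1} = 5 (mod 11), so α_err = 1·5 = 5 ≡ 5 = α_1. Error position i = 1.
  Consistency check: S_2/S_1 = 5·1 = 5 ≡ 5 = α_err ✓ (single-error assumption holds).
Step 4: error magnitude e = S_0/v_1 = S_0·∏_{j≠1}(α_1 − α_j) = 9·9 = 81 ≡ 4 (mod 11).
Step 5: correct position 1: c_1 = r_1 − e = 0 − 4 ≡ 7 (mod 11). Hence c = [7, 2, 5, 8, 3].
  Check: interpolating c through the α_i gives m(x) = 4 + 5·x (degree < 2) with m(α_i) = c_i for every i, so c is indeed a codeword.


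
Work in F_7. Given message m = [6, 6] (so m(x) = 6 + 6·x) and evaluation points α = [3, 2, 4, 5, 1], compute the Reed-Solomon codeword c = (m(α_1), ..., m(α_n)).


c = [3, 4, 2, 1, 5]

Message polynomial: m(x) = 6 + 6·x (mod 7).
For each evaluation point α_i, compute m(α_i) mod 7:
  α_1 = 3: Horner steps 6 → 3, so m(3) = 3.
  α_2 = 2: Horner steps 6 → 4, so m(2) = 4.
  α_3 = 4: Horner steps 6 → 2, so m(4) = 2.
  α_4 = 5: Horner steps 6 → 1, so m(5) = 1.
  α_5 = 1: Horner steps 6 → 5, so m(1) = 5.
Codeword c = [3, 4, 2, 1, 5] ∈ F_7^5.


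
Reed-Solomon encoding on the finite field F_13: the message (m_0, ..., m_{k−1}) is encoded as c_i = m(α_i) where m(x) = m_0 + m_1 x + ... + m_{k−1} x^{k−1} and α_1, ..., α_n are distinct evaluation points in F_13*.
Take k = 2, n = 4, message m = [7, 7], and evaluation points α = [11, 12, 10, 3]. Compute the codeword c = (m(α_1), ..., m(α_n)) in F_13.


c = [6, 0, 12, 2]

Message polynomial: m(x) = 7 + 7·x (mod 13).
For each evaluation point α_i, compute m(α_i) mod 13:
  α_1 = 11: Horner steps 7 → 6, so m(11) = 6.
  α_2 = 12: Horner steps 7 → 0, so m(12) = 0.
  α_3 = 10: Horner steps 7 → 12, so m(10) = 12.
  α_4 = 3: Horner steps 7 → 2, so m(3) = 2.
Codeword c = [6, 0, 12, 2] ∈ F_13^4.
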